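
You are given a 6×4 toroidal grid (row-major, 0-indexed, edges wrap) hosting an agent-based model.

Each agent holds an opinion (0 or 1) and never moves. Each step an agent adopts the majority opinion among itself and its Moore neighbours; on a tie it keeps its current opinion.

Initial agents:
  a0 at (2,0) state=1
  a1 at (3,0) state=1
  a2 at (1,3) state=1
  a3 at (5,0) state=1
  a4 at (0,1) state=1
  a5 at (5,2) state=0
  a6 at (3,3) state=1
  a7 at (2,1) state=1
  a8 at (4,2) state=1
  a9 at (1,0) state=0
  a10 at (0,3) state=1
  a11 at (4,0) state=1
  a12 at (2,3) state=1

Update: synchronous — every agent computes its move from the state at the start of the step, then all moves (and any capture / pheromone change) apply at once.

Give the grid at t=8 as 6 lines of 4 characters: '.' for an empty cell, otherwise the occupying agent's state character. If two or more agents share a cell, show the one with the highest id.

t=1: a0@(2,0):1 a1@(3,0):1 a2@(1,3):1 a3@(5,0):1 a4@(0,1):1 a5@(5,2):1 a6@(3,3):1 a7@(2,1):1 a8@(4,2):1 a9@(1,0):1 a10@(0,3):1 a11@(4,0):1 a12@(2,3):1
t=2: (unchanged — steady state)

.1.1
1..1
11.1
1..1
1.1.
1.1.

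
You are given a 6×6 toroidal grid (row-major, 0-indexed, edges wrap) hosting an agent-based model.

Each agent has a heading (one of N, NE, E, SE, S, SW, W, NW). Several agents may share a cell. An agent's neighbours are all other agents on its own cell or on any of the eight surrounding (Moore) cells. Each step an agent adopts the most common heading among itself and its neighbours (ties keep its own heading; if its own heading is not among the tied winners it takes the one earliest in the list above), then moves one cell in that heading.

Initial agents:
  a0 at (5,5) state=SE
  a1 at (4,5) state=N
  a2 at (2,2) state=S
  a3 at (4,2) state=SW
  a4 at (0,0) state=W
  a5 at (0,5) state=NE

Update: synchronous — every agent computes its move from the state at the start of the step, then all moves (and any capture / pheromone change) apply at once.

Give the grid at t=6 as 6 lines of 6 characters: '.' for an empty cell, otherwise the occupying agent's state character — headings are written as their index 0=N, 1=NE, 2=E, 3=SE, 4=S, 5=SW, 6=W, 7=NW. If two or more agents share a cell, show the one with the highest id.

t=1: a0@(0,0):SE a1@(3,5):N a2@(3,2):S a3@(5,1):SW a4@(0,5):W a5@(5,0):NE
t=2: a0@(1,1):SE a1@(2,5):N a2@(4,2):S a3@(0,0):SW a4@(0,4):W a5@(4,1):NE
t=3: a0@(2,2):SE a1@(1,5):N a2@(5,2):S a3@(1,5):SW a4@(0,3):W a5@(3,2):NE
t=4: a0@(3,3):SE a1@(0,5):N a2@(0,2):S a3@(2,4):SW a4@(0,2):W a5@(2,3):NE
t=5: a0@(4,4):SE a1@(5,5):N a2@(1,2):S a3@(3,3):SW a4@(0,1):W a5@(1,4):NE
t=6: a0@(5,5):SE a1@(4,5):N a2@(2,2):S a3@(4,2):SW a4@(0,0):W a5@(0,5):NE

6....1
......
..4...
......
..5..0
.....3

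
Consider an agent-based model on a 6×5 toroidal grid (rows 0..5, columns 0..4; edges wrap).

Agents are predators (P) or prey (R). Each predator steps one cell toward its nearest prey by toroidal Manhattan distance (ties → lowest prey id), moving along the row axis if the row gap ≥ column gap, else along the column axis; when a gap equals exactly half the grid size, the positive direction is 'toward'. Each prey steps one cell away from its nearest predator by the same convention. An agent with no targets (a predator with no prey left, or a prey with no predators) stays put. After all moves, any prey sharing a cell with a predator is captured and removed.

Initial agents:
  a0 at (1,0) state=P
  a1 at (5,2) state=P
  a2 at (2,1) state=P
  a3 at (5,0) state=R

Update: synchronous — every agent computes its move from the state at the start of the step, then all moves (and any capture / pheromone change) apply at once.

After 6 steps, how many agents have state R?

1

t=1: a0@(0,0):P a1@(5,1):P a2@(3,1):P a3@(4,0):R
t=2: a0@(5,0):P a1@(4,1):P a2@(4,1):P a3@(3,0):R
t=3: a0@(4,0):P a1@(3,1):P a2@(3,1):P a3@(2,0):R
t=4: a0@(3,0):P a1@(2,1):P a2@(2,1):P a3@(1,0):R
t=5: a0@(2,0):P a1@(1,1):P a2@(1,1):P a3@(0,0):R
t=6: a0@(1,0):P a1@(0,1):P a2@(0,1):P a3@(5,0):R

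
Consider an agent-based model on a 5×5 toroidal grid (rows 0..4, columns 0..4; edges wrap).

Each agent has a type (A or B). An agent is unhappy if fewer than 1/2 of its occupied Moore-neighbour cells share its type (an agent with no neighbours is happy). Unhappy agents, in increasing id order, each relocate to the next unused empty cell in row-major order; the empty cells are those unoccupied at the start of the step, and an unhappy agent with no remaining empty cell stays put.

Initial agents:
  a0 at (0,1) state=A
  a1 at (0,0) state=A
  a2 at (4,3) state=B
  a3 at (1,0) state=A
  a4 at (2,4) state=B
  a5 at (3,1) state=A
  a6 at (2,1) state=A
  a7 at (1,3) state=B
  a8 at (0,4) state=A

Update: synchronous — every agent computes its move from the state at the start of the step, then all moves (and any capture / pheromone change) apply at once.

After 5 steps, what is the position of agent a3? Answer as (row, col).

(1, 0)

t=1: a0@(0,1):A a1@(0,0):A a2@(0,2):B a3@(1,0):A a4@(2,4):B a5@(3,1):A a6@(2,1):A a7@(1,3):B a8@(0,4):A
t=2: (unchanged — steady state)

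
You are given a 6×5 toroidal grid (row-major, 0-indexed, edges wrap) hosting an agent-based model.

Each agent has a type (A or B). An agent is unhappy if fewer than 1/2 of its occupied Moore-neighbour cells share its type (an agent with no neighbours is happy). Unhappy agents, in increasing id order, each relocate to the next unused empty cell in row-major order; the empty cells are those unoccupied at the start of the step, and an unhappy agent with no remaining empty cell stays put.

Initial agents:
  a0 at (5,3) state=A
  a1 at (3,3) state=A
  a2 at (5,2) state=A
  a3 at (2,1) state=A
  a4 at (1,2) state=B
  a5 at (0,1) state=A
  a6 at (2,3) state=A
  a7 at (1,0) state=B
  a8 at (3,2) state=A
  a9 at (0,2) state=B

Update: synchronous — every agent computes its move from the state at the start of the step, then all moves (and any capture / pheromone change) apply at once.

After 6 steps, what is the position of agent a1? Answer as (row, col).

(3, 3)

t=1: a0@(5,3):A a1@(3,3):A a2@(5,2):A a3@(0,0):A a4@(0,3):B a5@(0,4):A a6@(2,3):A a7@(1,1):B a8@(3,2):A a9@(1,3):B
t=2: a0@(5,3):A a1@(3,3):A a2@(5,2):A a3@(0,0):A a4@(0,1):B a5@(0,4):A a6@(2,3):A a7@(0,2):B a8@(3,2):A a9@(1,0):B
t=3: a0@(5,3):A a1@(3,3):A a2@(0,3):A a3@(1,1):A a4@(0,1):B a5@(0,4):A a6@(2,3):A a7@(1,2):B a8@(3,2):A a9@(1,3):B
t=4: a0@(5,3):A a1@(3,3):A a2@(0,3):A a3@(0,0):A a4@(0,1):B a5@(0,4):A a6@(2,3):A a7@(0,2):B a8@(3,2):A a9@(1,0):B
t=5: a0@(5,3):A a1@(3,3):A a2@(0,3):A a3@(1,1):A a4@(0,1):B a5@(0,4):A a6@(2,3):A a7@(1,2):B a8@(3,2):A a9@(1,3):B
t=6: a0@(5,3):A a1@(3,3):A a2@(0,3):A a3@(0,0):A a4@(0,1):B a5@(0,4):A a6@(2,3):A a7@(0,2):B a8@(3,2):A a9@(1,0):B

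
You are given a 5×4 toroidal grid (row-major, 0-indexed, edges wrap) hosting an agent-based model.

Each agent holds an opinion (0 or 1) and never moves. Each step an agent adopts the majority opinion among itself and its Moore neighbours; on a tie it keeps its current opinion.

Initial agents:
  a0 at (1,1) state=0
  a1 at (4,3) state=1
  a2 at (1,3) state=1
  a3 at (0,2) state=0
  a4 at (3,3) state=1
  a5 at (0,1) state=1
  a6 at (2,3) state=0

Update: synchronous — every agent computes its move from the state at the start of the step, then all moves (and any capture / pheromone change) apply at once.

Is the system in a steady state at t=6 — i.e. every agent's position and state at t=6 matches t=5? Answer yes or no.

t=1: a0@(1,1):0 a1@(4,3):1 a2@(1,3):0 a3@(0,2):1 a4@(3,3):1 a5@(0,1):0 a6@(2,3):1
t=2: a0@(1,1):0 a1@(4,3):1 a2@(1,3):1 a3@(0,2):0 a4@(3,3):1 a5@(0,1):0 a6@(2,3):1
t=3: (unchanged — steady state)

yes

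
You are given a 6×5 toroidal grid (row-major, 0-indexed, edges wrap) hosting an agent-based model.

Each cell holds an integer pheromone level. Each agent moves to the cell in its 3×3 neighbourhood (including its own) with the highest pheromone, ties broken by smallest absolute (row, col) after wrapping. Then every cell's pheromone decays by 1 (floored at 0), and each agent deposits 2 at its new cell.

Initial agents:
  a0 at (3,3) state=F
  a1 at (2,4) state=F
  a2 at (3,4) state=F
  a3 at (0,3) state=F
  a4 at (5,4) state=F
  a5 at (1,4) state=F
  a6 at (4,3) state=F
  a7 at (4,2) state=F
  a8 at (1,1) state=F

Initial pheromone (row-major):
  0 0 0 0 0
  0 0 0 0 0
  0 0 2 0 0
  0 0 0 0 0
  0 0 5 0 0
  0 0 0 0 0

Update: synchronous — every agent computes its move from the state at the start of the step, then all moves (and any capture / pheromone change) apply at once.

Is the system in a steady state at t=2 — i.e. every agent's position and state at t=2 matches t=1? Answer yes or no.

t=1: a0@(4,2) a1@(1,0) a2@(2,0) a3@(0,2) a4@(0,0) a5@(0,0) a6@(4,2) a7@(4,2) a8@(2,2) | pheromone: 4 0 2 0 0 / 2 0 0 0 0 / 2 0 3 0 0 / 0 0 0 0 0 / 0 0 10 0 0 / 0 0 0 0 0
t=2: a0@(4,2) a1@(0,0) a2@(1,0) a3@(0,2) a4@(0,0) a5@(0,0) a6@(4,2) a7@(4,2) a8@(2,2) | pheromone: 9 0 3 0 0 / 3 0 0 0 0 / 1 0 4 0 0 / 0 0 0 0 0 / 0 0 15 0 0 / 0 0 0 0 0

no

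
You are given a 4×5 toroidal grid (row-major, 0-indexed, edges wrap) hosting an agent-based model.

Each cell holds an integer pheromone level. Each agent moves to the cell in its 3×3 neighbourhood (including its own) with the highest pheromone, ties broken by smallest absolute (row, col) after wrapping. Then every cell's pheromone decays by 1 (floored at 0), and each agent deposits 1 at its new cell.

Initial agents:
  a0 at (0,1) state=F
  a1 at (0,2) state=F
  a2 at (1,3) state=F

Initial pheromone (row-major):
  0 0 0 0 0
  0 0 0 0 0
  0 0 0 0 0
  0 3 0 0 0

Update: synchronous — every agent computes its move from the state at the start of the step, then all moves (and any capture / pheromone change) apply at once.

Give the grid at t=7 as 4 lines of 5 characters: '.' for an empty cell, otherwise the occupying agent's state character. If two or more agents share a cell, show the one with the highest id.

t=1: a0@(3,1) a1@(3,1) a2@(0,2) | pheromone: 0 0 1 0 0 / 0 0 0 0 0 / 0 0 0 0 0 / 0 4 0 0 0
t=2: a0@(3,1) a1@(3,1) a2@(3,1) | pheromone: 0 0 0 0 0 / 0 0 0 0 0 / 0 0 0 0 0 / 0 6 0 0 0
t=3: a0@(3,1) a1@(3,1) a2@(3,1) | pheromone: 0 0 0 0 0 / 0 0 0 0 0 / 0 0 0 0 0 / 0 8 0 0 0
t=4: a0@(3,1) a1@(3,1) a2@(3,1) | pheromone: 0 0 0 0 0 / 0 0 0 0 0 / 0 0 0 0 0 / 0 10 0 0 0
t=5: a0@(3,1) a1@(3,1) a2@(3,1) | pheromone: 0 0 0 0 0 / 0 0 0 0 0 / 0 0 0 0 0 / 0 12 0 0 0
t=6: a0@(3,1) a1@(3,1) a2@(3,1) | pheromone: 0 0 0 0 0 / 0 0 0 0 0 / 0 0 0 0 0 / 0 14 0 0 0
t=7: a0@(3,1) a1@(3,1) a2@(3,1) | pheromone: 0 0 0 0 0 / 0 0 0 0 0 / 0 0 0 0 0 / 0 16 0 0 0

.....
.....
.....
.F...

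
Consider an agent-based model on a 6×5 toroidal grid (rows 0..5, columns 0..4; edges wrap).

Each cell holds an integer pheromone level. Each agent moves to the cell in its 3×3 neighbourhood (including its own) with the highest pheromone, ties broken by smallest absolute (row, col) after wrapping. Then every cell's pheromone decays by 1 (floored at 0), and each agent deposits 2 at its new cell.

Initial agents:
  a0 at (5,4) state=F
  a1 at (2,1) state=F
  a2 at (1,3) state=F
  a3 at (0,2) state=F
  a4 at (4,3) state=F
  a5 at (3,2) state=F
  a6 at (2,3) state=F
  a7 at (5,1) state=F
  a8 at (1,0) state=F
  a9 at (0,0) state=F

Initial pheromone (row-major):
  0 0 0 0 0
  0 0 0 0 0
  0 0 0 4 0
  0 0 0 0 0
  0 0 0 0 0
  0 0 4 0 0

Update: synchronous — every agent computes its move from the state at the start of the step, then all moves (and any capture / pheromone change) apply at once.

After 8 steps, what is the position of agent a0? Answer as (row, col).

t=1: a0@(0,0) a1@(1,0) a2@(2,3) a3@(5,2) a4@(5,2) a5@(2,3) a6@(2,3) a7@(5,2) a8@(0,0) a9@(0,0) | pheromone: 6 0 0 0 0 / 2 0 0 0 0 / 0 0 0 9 0 / 0 0 0 0 0 / 0 0 0 0 0 / 0 0 9 0 0
t=2: a0@(0,0) a1@(0,0) a2@(2,3) a3@(5,2) a4@(5,2) a5@(2,3) a6@(2,3) a7@(5,2) a8@(0,0) a9@(0,0) | pheromone: 13 0 0 0 0 / 1 0 0 0 0 / 0 0 0 14 0 / 0 0 0 0 0 / 0 0 0 0 0 / 0 0 14 0 0
t=3: a0@(0,0) a1@(0,0) a2@(2,3) a3@(5,2) a4@(5,2) a5@(2,3) a6@(2,3) a7@(5,2) a8@(0,0) a9@(0,0) | pheromone: 20 0 0 0 0 / 0 0 0 0 0 / 0 0 0 19 0 / 0 0 0 0 0 / 0 0 0 0 0 / 0 0 19 0 0
t=4: a0@(0,0) a1@(0,0) a2@(2,3) a3@(5,2) a4@(5,2) a5@(2,3) a6@(2,3) a7@(5,2) a8@(0,0) a9@(0,0) | pheromone: 27 0 0 0 0 / 0 0 0 0 0 / 0 0 0 24 0 / 0 0 0 0 0 / 0 0 0 0 0 / 0 0 24 0 0
t=5: a0@(0,0) a1@(0,0) a2@(2,3) a3@(5,2) a4@(5,2) a5@(2,3) a6@(2,3) a7@(5,2) a8@(0,0) a9@(0,0) | pheromone: 34 0 0 0 0 / 0 0 0 0 0 / 0 0 0 29 0 / 0 0 0 0 0 / 0 0 0 0 0 / 0 0 29 0 0
t=6: a0@(0,0) a1@(0,0) a2@(2,3) a3@(5,2) a4@(5,2) a5@(2,3) a6@(2,3) a7@(5,2) a8@(0,0) a9@(0,0) | pheromone: 41 0 0 0 0 / 0 0 0 0 0 / 0 0 0 34 0 / 0 0 0 0 0 / 0 0 0 0 0 / 0 0 34 0 0
t=7: a0@(0,0) a1@(0,0) a2@(2,3) a3@(5,2) a4@(5,2) a5@(2,3) a6@(2,3) a7@(5,2) a8@(0,0) a9@(0,0) | pheromone: 48 0 0 0 0 / 0 0 0 0 0 / 0 0 0 39 0 / 0 0 0 0 0 / 0 0 0 0 0 / 0 0 39 0 0
t=8: a0@(0,0) a1@(0,0) a2@(2,3) a3@(5,2) a4@(5,2) a5@(2,3) a6@(2,3) a7@(5,2) a8@(0,0) a9@(0,0) | pheromone: 55 0 0 0 0 / 0 0 0 0 0 / 0 0 0 44 0 / 0 0 0 0 0 / 0 0 0 0 0 / 0 0 44 0 0

(0, 0)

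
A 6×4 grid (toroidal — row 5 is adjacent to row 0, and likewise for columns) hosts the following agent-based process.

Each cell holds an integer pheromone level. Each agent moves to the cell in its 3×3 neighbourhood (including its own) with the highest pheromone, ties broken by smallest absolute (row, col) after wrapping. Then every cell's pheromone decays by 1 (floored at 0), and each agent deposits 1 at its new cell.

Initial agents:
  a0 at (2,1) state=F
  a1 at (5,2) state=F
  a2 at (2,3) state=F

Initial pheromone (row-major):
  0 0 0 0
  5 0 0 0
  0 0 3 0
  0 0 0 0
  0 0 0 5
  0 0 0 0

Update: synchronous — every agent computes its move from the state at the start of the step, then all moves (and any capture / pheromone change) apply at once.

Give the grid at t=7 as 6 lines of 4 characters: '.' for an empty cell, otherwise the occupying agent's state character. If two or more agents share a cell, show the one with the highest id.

t=1: a0@(1,0) a1@(4,3) a2@(1,0) | pheromone: 0 0 0 0 / 6 0 0 0 / 0 0 2 0 / 0 0 0 0 / 0 0 0 5 / 0 0 0 0
t=2: a0@(1,0) a1@(4,3) a2@(1,0) | pheromone: 0 0 0 0 / 7 0 0 0 / 0 0 1 0 / 0 0 0 0 / 0 0 0 5 / 0 0 0 0
t=3: a0@(1,0) a1@(4,3) a2@(1,0) | pheromone: 0 0 0 0 / 8 0 0 0 / 0 0 0 0 / 0 0 0 0 / 0 0 0 5 / 0 0 0 0
t=4: a0@(1,0) a1@(4,3) a2@(1,0) | pheromone: 0 0 0 0 / 9 0 0 0 / 0 0 0 0 / 0 0 0 0 / 0 0 0 5 / 0 0 0 0
t=5: a0@(1,0) a1@(4,3) a2@(1,0) | pheromone: 0 0 0 0 / 10 0 0 0 / 0 0 0 0 / 0 0 0 0 / 0 0 0 5 / 0 0 0 0
t=6: a0@(1,0) a1@(4,3) a2@(1,0) | pheromone: 0 0 0 0 / 11 0 0 0 / 0 0 0 0 / 0 0 0 0 / 0 0 0 5 / 0 0 0 0
t=7: a0@(1,0) a1@(4,3) a2@(1,0) | pheromone: 0 0 0 0 / 12 0 0 0 / 0 0 0 0 / 0 0 0 0 / 0 0 0 5 / 0 0 0 0

....
F...
....
....
...F
....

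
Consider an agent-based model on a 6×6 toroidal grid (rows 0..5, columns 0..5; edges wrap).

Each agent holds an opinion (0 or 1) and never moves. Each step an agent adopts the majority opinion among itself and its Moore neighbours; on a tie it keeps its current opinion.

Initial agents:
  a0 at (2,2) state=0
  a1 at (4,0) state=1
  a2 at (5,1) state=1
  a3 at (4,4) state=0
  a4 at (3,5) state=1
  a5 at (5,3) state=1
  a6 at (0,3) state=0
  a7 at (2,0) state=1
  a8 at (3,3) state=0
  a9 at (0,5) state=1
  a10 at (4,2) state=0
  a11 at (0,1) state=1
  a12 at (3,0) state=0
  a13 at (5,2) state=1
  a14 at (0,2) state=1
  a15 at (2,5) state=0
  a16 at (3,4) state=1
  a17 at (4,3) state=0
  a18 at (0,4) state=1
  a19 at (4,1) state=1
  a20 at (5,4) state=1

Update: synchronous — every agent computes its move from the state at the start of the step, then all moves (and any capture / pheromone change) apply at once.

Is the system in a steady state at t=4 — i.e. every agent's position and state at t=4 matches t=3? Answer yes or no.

no

t=1: a0@(2,2):0 a1@(4,0):1 a2@(5,1):1 a3@(4,4):1 a4@(3,5):1 a5@(5,3):1 a6@(0,3):1 a7@(2,0):1 a8@(3,3):0 a9@(0,5):1 a10@(4,2):1 a11@(0,1):1 a12@(3,0):1 a13@(5,2):1 a14@(0,2):1 a15@(2,5):1 a16@(3,4):0 a17@(4,3):0 a18@(0,4):1 a19@(4,1):1 a20@(5,4):1
t=2: a0@(2,2):0 a1@(4,0):1 a2@(5,1):1 a3@(4,4):1 a4@(3,5):1 a5@(5,3):1 a6@(0,3):1 a7@(2,0):1 a8@(3,3):0 a9@(0,5):1 a10@(4,2):1 a11@(0,1):1 a12@(3,0):1 a13@(5,2):1 a14@(0,2):1 a15@(2,5):1 a16@(3,4):0 a17@(4,3):1 a18@(0,4):1 a19@(4,1):1 a20@(5,4):1
t=3: a0@(2,2):0 a1@(4,0):1 a2@(5,1):1 a3@(4,4):1 a4@(3,5):1 a5@(5,3):1 a6@(0,3):1 a7@(2,0):1 a8@(3,3):0 a9@(0,5):1 a10@(4,2):1 a11@(0,1):1 a12@(3,0):1 a13@(5,2):1 a14@(0,2):1 a15@(2,5):1 a16@(3,4):1 a17@(4,3):1 a18@(0,4):1 a19@(4,1):1 a20@(5,4):1
t=4: a0@(2,2):0 a1@(4,0):1 a2@(5,1):1 a3@(4,4):1 a4@(3,5):1 a5@(5,3):1 a6@(0,3):1 a7@(2,0):1 a8@(3,3):1 a9@(0,5):1 a10@(4,2):1 a11@(0,1):1 a12@(3,0):1 a13@(5,2):1 a14@(0,2):1 a15@(2,5):1 a16@(3,4):1 a17@(4,3):1 a18@(0,4):1 a19@(4,1):1 a20@(5,4):1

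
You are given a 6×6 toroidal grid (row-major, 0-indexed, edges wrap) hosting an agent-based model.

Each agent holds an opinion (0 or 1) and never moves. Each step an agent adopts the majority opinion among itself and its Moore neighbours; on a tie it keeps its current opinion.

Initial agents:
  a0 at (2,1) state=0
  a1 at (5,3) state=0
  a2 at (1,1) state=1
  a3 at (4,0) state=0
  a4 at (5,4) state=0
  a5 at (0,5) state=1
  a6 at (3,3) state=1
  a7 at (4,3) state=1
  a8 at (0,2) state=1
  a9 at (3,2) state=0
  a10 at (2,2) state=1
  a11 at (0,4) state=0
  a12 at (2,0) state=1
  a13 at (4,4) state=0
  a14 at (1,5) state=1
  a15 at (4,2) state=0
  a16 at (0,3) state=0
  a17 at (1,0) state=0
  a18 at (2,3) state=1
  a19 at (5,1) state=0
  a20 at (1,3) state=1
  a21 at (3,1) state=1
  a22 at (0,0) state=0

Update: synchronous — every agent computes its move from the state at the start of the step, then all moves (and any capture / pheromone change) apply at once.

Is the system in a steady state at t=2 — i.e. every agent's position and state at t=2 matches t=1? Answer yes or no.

no

t=1: a0@(2,1):1 a1@(5,3):0 a2@(1,1):1 a3@(4,0):0 a4@(5,4):0 a5@(0,5):0 a6@(3,3):1 a7@(4,3):0 a8@(0,2):1 a9@(3,2):1 a10@(2,2):1 a11@(0,4):0 a12@(2,0):1 a13@(4,4):0 a14@(1,5):1 a15@(4,2):0 a16@(0,3):0 a17@(1,0):1 a18@(2,3):1 a19@(5,1):0 a20@(1,3):1 a21@(3,1):0 a22@(0,0):0
t=2: a0@(2,1):1 a1@(5,3):0 a2@(1,1):1 a3@(4,0):0 a4@(5,4):0 a5@(0,5):0 a6@(3,3):1 a7@(4,3):0 a8@(0,2):1 a9@(3,2):1 a10@(2,2):1 a11@(0,4):0 a12@(2,0):1 a13@(4,4):0 a14@(1,5):1 a15@(4,2):0 a16@(0,3):0 a17@(1,0):1 a18@(2,3):1 a19@(5,1):0 a20@(1,3):1 a21@(3,1):1 a22@(0,0):0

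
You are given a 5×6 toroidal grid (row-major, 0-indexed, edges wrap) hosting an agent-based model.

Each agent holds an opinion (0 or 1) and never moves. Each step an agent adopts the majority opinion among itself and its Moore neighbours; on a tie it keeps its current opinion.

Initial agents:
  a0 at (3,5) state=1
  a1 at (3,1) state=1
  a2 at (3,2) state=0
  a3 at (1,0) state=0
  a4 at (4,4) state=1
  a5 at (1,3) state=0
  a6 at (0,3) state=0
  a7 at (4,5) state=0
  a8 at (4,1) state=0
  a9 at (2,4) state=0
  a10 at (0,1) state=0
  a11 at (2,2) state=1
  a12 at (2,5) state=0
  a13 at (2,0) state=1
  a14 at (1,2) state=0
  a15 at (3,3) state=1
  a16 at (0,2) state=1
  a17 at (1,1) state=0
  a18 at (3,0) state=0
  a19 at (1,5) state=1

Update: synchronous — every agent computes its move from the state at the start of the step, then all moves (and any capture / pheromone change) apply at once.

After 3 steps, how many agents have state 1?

1

t=1: a0@(3,5):0 a1@(3,1):1 a2@(3,2):1 a3@(1,0):0 a4@(4,4):1 a5@(1,3):0 a6@(0,3):0 a7@(4,5):0 a8@(4,1):0 a9@(2,4):0 a10@(0,1):0 a11@(2,2):0 a12@(2,5):0 a13@(2,0):1 a14@(1,2):0 a15@(3,3):1 a16@(0,2):0 a17@(1,1):0 a18@(3,0):0 a19@(1,5):0
t=2: a0@(3,5):0 a1@(3,1):1 a2@(3,2):1 a3@(1,0):0 a4@(4,4):0 a5@(1,3):0 a6@(0,3):0 a7@(4,5):0 a8@(4,1):0 a9@(2,4):0 a10@(0,1):0 a11@(2,2):0 a12@(2,5):0 a13@(2,0):0 a14@(1,2):0 a15@(3,3):1 a16@(0,2):0 a17@(1,1):0 a18@(3,0):0 a19@(1,5):0
t=3: a0@(3,5):0 a1@(3,1):0 a2@(3,2):1 a3@(1,0):0 a4@(4,4):0 a5@(1,3):0 a6@(0,3):0 a7@(4,5):0 a8@(4,1):0 a9@(2,4):0 a10@(0,1):0 a11@(2,2):0 a12@(2,5):0 a13@(2,0):0 a14@(1,2):0 a15@(3,3):0 a16@(0,2):0 a17@(1,1):0 a18@(3,0):0 a19@(1,5):0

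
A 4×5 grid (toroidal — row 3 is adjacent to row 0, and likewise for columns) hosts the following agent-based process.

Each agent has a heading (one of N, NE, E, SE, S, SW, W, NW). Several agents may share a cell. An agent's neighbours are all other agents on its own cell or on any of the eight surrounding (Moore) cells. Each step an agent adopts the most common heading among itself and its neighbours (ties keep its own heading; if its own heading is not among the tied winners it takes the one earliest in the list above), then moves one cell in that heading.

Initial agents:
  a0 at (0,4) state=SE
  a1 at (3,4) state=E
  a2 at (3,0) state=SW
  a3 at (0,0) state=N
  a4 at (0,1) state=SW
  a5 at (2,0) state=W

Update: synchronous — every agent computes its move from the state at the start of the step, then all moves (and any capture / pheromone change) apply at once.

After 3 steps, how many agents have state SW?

t=1: a0@(1,0):SE a1@(3,0):E a2@(0,4):SW a3@(1,4):SW a4@(1,0):SW a5@(2,4):W
t=2: a0@(2,4):SW a1@(3,1):E a2@(1,3):SW a3@(2,3):SW a4@(2,4):SW a5@(3,3):SW
t=3: a0@(3,3):SW a1@(3,2):E a2@(2,2):SW a3@(3,2):SW a4@(3,3):SW a5@(0,2):SW

5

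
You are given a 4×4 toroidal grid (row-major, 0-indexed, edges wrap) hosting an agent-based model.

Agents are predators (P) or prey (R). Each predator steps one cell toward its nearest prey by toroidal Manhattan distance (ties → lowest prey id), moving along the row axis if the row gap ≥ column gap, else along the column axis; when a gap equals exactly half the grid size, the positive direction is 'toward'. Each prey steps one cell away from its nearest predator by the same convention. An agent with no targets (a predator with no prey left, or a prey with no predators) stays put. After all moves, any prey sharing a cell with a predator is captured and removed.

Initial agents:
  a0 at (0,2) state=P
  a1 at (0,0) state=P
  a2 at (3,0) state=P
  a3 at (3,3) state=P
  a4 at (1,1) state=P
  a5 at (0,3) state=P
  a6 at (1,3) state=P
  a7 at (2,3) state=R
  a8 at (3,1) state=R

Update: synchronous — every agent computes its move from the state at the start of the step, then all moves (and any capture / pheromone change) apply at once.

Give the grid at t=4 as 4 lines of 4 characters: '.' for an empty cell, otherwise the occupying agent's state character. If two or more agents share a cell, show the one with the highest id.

t=1: a0@(3,2):P a1@(3,0):P a2@(3,1):P a3@(2,3):P a4@(2,1):P a5@(1,3):P a6@(2,3):P
t=2: (unchanged — steady state)

....
...P
.P.P
PPP.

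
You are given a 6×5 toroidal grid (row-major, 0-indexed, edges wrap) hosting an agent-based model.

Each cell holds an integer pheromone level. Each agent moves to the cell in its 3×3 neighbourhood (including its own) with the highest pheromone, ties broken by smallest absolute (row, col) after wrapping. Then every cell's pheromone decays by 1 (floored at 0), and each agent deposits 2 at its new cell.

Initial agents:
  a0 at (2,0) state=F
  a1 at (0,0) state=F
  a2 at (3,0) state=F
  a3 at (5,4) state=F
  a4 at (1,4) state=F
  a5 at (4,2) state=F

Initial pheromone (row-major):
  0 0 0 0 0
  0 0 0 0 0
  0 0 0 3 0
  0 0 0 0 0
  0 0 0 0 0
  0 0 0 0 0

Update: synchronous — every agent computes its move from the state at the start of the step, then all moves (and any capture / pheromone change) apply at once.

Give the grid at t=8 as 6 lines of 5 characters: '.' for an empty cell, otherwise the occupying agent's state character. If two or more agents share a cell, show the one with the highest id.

F....
.....
...F.
.....
.....
.....

t=1: a0@(1,0) a1@(0,0) a2@(2,0) a3@(0,0) a4@(2,3) a5@(3,1) | pheromone: 4 0 0 0 0 / 2 0 0 0 0 / 2 0 0 4 0 / 0 2 0 0 0 / 0 0 0 0 0 / 0 0 0 0 0
t=2: a0@(0,0) a1@(0,0) a2@(1,0) a3@(0,0) a4@(2,3) a5@(2,0) | pheromone: 9 0 0 0 0 / 3 0 0 0 0 / 3 0 0 5 0 / 0 1 0 0 0 / 0 0 0 0 0 / 0 0 0 0 0
t=3: a0@(0,0) a1@(0,0) a2@(0,0) a3@(0,0) a4@(2,3) a5@(1,0) | pheromone: 16 0 0 0 0 / 4 0 0 0 0 / 2 0 0 6 0 / 0 0 0 0 0 / 0 0 0 0 0 / 0 0 0 0 0
t=4: a0@(0,0) a1@(0,0) a2@(0,0) a3@(0,0) a4@(2,3) a5@(0,0) | pheromone: 25 0 0 0 0 / 3 0 0 0 0 / 1 0 0 7 0 / 0 0 0 0 0 / 0 0 0 0 0 / 0 0 0 0 0
t=5: a0@(0,0) a1@(0,0) a2@(0,0) a3@(0,0) a4@(2,3) a5@(0,0) | pheromone: 34 0 0 0 0 / 2 0 0 0 0 / 0 0 0 8 0 / 0 0 0 0 0 / 0 0 0 0 0 / 0 0 0 0 0
t=6: a0@(0,0) a1@(0,0) a2@(0,0) a3@(0,0) a4@(2,3) a5@(0,0) | pheromone: 43 0 0 0 0 / 1 0 0 0 0 / 0 0 0 9 0 / 0 0 0 0 0 / 0 0 0 0 0 / 0 0 0 0 0
t=7: a0@(0,0) a1@(0,0) a2@(0,0) a3@(0,0) a4@(2,3) a5@(0,0) | pheromone: 52 0 0 0 0 / 0 0 0 0 0 / 0 0 0 10 0 / 0 0 0 0 0 / 0 0 0 0 0 / 0 0 0 0 0
t=8: a0@(0,0) a1@(0,0) a2@(0,0) a3@(0,0) a4@(2,3) a5@(0,0) | pheromone: 61 0 0 0 0 / 0 0 0 0 0 / 0 0 0 11 0 / 0 0 0 0 0 / 0 0 0 0 0 / 0 0 0 0 0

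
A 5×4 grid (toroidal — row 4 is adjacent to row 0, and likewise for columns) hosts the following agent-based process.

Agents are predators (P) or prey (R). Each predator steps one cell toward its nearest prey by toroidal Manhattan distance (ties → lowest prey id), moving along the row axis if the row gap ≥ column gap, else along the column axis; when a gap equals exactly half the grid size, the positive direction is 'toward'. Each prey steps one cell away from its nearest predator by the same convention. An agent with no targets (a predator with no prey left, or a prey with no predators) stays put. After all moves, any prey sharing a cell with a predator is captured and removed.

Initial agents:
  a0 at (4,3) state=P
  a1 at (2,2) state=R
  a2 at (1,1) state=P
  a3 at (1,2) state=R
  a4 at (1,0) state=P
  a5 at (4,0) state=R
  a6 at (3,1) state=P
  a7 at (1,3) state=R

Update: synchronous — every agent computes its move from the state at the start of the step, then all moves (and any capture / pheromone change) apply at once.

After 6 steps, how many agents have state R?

t=1: a0@(4,0):P a1@(3,2):R a2@(1,2):P a4@(1,3):P a5@(4,1):R a6@(2,1):P
t=2: a0@(4,1):P a1@(4,2):R a2@(2,2):P a4@(2,3):P a5@(4,2):R a6@(3,1):P
t=3: a0@(4,2):P a1@(4,3):R a2@(3,2):P a4@(3,3):P a5@(4,3):R a6@(4,1):P
t=4: a0@(4,3):P a1@(4,0):R a2@(4,2):P a4@(4,3):P a5@(4,0):R a6@(4,2):P
t=5: a0@(4,0):P a1@(4,1):R a2@(4,3):P a4@(4,0):P a5@(4,1):R a6@(4,3):P
t=6: a0@(4,1):P a1@(4,2):R a2@(4,0):P a4@(4,1):P a5@(4,2):R a6@(4,0):P

2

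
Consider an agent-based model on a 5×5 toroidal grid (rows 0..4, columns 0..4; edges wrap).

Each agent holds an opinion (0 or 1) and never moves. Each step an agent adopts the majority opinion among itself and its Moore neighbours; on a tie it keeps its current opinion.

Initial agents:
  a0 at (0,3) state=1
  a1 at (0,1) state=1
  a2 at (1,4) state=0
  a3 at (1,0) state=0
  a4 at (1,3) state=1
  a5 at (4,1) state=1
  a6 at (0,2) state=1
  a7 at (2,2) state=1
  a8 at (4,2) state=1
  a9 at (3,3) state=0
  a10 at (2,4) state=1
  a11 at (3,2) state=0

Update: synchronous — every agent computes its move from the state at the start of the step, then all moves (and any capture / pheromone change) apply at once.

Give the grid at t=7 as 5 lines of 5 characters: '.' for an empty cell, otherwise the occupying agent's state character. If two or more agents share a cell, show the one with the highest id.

.111.
1..11
..1.1
..11.
.11..

t=1: a0@(0,3):1 a1@(0,1):1 a2@(1,4):1 a3@(1,0):0 a4@(1,3):1 a5@(4,1):1 a6@(0,2):1 a7@(2,2):1 a8@(4,2):1 a9@(3,3):1 a10@(2,4):0 a11@(3,2):1
t=2: a0@(0,3):1 a1@(0,1):1 a2@(1,4):1 a3@(1,0):0 a4@(1,3):1 a5@(4,1):1 a6@(0,2):1 a7@(2,2):1 a8@(4,2):1 a9@(3,3):1 a10@(2,4):1 a11@(3,2):1
t=3: a0@(0,3):1 a1@(0,1):1 a2@(1,4):1 a3@(1,0):1 a4@(1,3):1 a5@(4,1):1 a6@(0,2):1 a7@(2,2):1 a8@(4,2):1 a9@(3,3):1 a10@(2,4):1 a11@(3,2):1
t=4: (unchanged — steady state)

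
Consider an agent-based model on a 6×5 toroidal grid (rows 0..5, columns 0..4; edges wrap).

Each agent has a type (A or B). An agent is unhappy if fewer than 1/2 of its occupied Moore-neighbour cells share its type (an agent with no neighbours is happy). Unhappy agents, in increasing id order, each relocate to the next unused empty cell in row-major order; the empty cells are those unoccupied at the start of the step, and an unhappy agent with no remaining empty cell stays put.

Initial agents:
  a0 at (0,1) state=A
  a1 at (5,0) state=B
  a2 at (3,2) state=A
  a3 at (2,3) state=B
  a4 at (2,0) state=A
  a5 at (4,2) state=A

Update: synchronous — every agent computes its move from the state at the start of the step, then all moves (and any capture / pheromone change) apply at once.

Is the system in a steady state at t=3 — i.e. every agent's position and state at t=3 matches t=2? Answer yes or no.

yes

t=1: a0@(0,0):A a1@(0,2):B a2@(3,2):A a3@(0,3):B a4@(2,0):A a5@(4,2):A
t=2: (unchanged — steady state)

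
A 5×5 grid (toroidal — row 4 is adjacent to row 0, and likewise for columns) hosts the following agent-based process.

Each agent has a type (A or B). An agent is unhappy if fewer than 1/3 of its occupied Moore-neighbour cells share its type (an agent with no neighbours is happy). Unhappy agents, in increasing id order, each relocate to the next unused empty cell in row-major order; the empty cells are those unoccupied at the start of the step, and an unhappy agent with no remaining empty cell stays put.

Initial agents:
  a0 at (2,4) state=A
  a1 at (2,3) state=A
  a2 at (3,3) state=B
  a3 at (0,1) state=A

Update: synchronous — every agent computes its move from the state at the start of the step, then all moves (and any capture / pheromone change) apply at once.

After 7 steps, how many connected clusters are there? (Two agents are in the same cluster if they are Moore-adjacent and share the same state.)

t=1: a0@(2,4):A a1@(2,3):A a2@(0,0):B a3@(0,1):A
t=2: a0@(2,4):A a1@(2,3):A a2@(0,2):B a3@(0,3):A
t=3: a0@(2,4):A a1@(2,3):A a2@(0,0):B a3@(0,1):A
t=4: a0@(2,4):A a1@(2,3):A a2@(0,2):B a3@(0,3):A
t=5: a0@(2,4):A a1@(2,3):A a2@(0,0):B a3@(0,1):A
t=6: a0@(2,4):A a1@(2,3):A a2@(0,2):B a3@(0,3):A
t=7: a0@(2,4):A a1@(2,3):A a2@(0,0):B a3@(0,1):A

3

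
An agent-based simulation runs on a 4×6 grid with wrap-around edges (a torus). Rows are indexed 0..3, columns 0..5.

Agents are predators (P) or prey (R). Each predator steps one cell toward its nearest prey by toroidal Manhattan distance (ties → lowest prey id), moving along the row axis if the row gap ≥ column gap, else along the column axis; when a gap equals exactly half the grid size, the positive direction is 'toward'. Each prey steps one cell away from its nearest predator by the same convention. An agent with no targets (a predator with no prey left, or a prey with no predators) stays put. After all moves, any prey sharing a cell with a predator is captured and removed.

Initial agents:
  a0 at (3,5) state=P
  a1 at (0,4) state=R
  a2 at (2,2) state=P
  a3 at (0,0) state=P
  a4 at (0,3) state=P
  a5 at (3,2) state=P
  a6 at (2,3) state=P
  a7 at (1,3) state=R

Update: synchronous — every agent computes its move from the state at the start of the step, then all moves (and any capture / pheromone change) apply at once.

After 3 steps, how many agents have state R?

0

t=1: a0@(0,5):P a2@(1,2):P a3@(0,5):P a4@(0,4):P a5@(3,3):P a6@(1,3):P a7@(2,3):R
t=2: a0@(1,5):P a2@(2,2):P a3@(1,5):P a4@(1,4):P a5@(2,3):P a6@(2,3):P a7@(1,3):R
t=3: a0@(1,4):P a2@(1,2):P a3@(1,4):P a4@(1,3):P a5@(1,3):P a6@(1,3):P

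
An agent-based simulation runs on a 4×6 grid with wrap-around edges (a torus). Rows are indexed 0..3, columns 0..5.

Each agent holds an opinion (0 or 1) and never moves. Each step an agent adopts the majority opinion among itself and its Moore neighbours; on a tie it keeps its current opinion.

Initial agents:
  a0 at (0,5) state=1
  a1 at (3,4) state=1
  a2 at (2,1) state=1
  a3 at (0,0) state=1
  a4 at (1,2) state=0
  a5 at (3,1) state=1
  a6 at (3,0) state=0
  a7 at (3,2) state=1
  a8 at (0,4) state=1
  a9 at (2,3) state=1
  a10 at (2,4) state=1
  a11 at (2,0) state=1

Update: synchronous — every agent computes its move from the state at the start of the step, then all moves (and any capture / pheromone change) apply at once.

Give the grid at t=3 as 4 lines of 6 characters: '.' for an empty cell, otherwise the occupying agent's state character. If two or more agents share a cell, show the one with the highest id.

1...11
..1...
11.11.
111.1.

t=1: a0@(0,5):1 a1@(3,4):1 a2@(2,1):1 a3@(0,0):1 a4@(1,2):1 a5@(3,1):1 a6@(3,0):1 a7@(3,2):1 a8@(0,4):1 a9@(2,3):1 a10@(2,4):1 a11@(2,0):1
t=2: (unchanged — steady state)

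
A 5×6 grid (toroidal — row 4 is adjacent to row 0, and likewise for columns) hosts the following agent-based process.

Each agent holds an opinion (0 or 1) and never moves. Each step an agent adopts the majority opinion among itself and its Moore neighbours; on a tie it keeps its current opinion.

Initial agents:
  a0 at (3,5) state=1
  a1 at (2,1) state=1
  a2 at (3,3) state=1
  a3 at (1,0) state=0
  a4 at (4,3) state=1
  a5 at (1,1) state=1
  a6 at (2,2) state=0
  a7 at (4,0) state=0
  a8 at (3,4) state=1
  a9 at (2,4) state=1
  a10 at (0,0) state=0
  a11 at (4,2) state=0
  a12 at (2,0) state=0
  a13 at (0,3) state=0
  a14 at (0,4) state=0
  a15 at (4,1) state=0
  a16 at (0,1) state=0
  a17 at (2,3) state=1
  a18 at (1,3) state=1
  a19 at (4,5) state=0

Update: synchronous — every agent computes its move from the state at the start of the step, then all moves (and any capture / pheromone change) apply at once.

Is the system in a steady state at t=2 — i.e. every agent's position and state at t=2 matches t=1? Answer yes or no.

no

t=1: a0@(3,5):1 a1@(2,1):0 a2@(3,3):1 a3@(1,0):0 a4@(4,3):1 a5@(1,1):0 a6@(2,2):1 a7@(4,0):0 a8@(3,4):1 a9@(2,4):1 a10@(0,0):0 a11@(4,2):0 a12@(2,0):1 a13@(0,3):0 a14@(0,4):0 a15@(4,1):0 a16@(0,1):0 a17@(2,3):1 a18@(1,3):1 a19@(4,5):0
t=2: a0@(3,5):1 a1@(2,1):0 a2@(3,3):1 a3@(1,0):0 a4@(4,3):1 a5@(1,1):0 a6@(2,2):1 a7@(4,0):0 a8@(3,4):1 a9@(2,4):1 a10@(0,0):0 a11@(4,2):0 a12@(2,0):0 a13@(0,3):0 a14@(0,4):0 a15@(4,1):0 a16@(0,1):0 a17@(2,3):1 a18@(1,3):1 a19@(4,5):0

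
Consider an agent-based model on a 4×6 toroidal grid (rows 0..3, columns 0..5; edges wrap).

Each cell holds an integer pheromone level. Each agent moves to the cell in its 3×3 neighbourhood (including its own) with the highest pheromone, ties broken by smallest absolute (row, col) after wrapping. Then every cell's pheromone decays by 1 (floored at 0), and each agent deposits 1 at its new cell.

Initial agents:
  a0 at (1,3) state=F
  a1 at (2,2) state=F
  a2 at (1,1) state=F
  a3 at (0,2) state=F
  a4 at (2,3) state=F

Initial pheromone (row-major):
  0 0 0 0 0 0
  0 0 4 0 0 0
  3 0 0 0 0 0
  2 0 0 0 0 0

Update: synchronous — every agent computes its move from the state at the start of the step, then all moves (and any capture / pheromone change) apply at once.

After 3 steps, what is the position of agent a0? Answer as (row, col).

t=1: a0@(1,2) a1@(1,2) a2@(1,2) a3@(1,2) a4@(1,2) | pheromone: 0 0 0 0 0 0 / 0 0 8 0 0 0 / 2 0 0 0 0 0 / 1 0 0 0 0 0
t=2: a0@(1,2) a1@(1,2) a2@(1,2) a3@(1,2) a4@(1,2) | pheromone: 0 0 0 0 0 0 / 0 0 12 0 0 0 / 1 0 0 0 0 0 / 0 0 0 0 0 0
t=3: a0@(1,2) a1@(1,2) a2@(1,2) a3@(1,2) a4@(1,2) | pheromone: 0 0 0 0 0 0 / 0 0 16 0 0 0 / 0 0 0 0 0 0 / 0 0 0 0 0 0

(1, 2)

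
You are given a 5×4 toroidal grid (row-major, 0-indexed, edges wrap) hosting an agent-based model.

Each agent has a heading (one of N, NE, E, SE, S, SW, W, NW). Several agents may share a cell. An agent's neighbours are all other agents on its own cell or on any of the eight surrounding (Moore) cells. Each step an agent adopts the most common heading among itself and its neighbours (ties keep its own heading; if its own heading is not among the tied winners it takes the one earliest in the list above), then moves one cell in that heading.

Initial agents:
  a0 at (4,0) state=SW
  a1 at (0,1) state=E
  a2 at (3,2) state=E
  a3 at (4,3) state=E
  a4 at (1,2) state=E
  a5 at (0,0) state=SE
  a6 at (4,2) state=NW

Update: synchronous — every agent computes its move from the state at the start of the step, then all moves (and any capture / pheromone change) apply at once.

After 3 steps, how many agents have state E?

7

t=1: a0@(4,1):E a1@(0,2):E a2@(3,3):E a3@(4,0):E a4@(1,3):E a5@(0,1):E a6@(4,3):E
t=2: a0@(4,2):E a1@(0,3):E a2@(3,0):E a3@(4,1):E a4@(1,0):E a5@(0,2):E a6@(4,0):E
t=3: a0@(4,3):E a1@(0,0):E a2@(3,1):E a3@(4,2):E a4@(1,1):E a5@(0,3):E a6@(4,1):E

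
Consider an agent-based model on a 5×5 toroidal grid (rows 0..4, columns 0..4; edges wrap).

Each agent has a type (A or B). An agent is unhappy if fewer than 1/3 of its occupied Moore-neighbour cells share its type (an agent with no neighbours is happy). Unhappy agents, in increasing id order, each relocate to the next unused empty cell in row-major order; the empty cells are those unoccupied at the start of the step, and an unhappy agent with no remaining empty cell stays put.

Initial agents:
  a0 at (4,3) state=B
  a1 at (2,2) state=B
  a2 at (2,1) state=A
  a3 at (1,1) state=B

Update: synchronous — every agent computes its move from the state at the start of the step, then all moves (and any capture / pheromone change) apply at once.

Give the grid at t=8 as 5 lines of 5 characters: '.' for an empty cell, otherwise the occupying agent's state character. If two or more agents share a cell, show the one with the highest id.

t=1: a0@(4,3):B a1@(2,2):B a2@(0,0):A a3@(1,1):B
t=2: a0@(4,3):B a1@(2,2):B a2@(0,1):A a3@(1,1):B
t=3: a0@(4,3):B a1@(2,2):B a2@(0,0):A a3@(1,1):B
t=4: a0@(4,3):B a1@(2,2):B a2@(0,1):A a3@(1,1):B
t=5: a0@(4,3):B a1@(2,2):B a2@(0,0):A a3@(1,1):B
t=6: a0@(4,3):B a1@(2,2):B a2@(0,1):A a3@(1,1):B
t=7: a0@(4,3):B a1@(2,2):B a2@(0,0):A a3@(1,1):B
t=8: a0@(4,3):B a1@(2,2):B a2@(0,1):A a3@(1,1):B

.A...
.B...
..B..
.....
...B.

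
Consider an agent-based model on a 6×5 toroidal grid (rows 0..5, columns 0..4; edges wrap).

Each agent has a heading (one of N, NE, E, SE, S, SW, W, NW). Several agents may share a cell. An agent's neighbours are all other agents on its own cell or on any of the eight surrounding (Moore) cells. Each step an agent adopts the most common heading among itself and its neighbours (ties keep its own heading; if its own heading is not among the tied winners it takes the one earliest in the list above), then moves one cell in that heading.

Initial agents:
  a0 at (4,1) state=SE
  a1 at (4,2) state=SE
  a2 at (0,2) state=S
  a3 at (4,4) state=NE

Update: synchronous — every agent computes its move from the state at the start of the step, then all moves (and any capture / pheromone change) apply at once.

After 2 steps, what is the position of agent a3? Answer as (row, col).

(2, 1)

t=1: a0@(5,2):SE a1@(5,3):SE a2@(1,2):S a3@(3,0):NE
t=2: a0@(0,3):SE a1@(0,4):SE a2@(2,2):S a3@(2,1):NE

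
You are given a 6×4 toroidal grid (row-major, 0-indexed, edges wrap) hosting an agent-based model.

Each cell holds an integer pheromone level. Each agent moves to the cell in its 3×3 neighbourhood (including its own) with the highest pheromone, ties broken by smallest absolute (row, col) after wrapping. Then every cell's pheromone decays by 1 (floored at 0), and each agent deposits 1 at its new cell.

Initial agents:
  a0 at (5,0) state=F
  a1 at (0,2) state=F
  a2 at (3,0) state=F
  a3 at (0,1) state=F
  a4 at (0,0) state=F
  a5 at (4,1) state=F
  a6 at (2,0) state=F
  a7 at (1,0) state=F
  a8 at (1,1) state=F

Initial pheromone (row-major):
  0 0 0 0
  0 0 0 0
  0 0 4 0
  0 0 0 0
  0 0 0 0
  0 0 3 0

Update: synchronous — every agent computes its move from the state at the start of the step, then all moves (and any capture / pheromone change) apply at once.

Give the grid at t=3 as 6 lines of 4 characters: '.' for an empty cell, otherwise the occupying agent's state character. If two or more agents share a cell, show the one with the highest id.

t=1: a0@(0,0) a1@(5,2) a2@(2,0) a3@(5,2) a4@(0,0) a5@(5,2) a6@(1,0) a7@(0,0) a8@(2,2) | pheromone: 3 0 0 0 / 1 0 0 0 / 1 0 4 0 / 0 0 0 0 / 0 0 0 0 / 0 0 5 0
t=2: a0@(0,0) a1@(5,2) a2@(1,0) a3@(5,2) a4@(0,0) a5@(5,2) a6@(0,0) a7@(0,0) a8@(2,2) | pheromone: 6 0 0 0 / 1 0 0 0 / 0 0 4 0 / 0 0 0 0 / 0 0 0 0 / 0 0 7 0
t=3: a0@(0,0) a1@(5,2) a2@(0,0) a3@(5,2) a4@(0,0) a5@(5,2) a6@(0,0) a7@(0,0) a8@(2,2) | pheromone: 10 0 0 0 / 0 0 0 0 / 0 0 4 0 / 0 0 0 0 / 0 0 0 0 / 0 0 9 0

F...
....
..F.
....
....
..F.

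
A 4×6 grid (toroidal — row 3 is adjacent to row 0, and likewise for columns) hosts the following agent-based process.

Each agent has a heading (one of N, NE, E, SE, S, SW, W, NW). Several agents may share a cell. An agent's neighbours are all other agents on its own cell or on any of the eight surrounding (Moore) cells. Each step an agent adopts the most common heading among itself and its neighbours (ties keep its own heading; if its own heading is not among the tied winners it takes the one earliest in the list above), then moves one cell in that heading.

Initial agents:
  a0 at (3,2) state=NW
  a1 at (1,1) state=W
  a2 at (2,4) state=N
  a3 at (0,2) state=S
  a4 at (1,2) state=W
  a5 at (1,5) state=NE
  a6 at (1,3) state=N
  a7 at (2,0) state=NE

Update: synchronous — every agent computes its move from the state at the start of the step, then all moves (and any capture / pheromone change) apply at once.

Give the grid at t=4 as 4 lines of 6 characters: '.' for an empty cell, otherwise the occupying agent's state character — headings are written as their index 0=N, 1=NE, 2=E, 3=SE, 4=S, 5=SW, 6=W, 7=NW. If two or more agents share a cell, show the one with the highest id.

...66.
...06.
....6.
...6..

t=1: a0@(2,1):NW a1@(1,0):W a2@(1,4):N a3@(0,1):W a4@(1,1):W a5@(0,0):NE a6@(0,3):N a7@(1,1):NE
t=2: a0@(2,0):W a1@(1,5):W a2@(0,4):N a3@(0,0):W a4@(1,0):W a5@(0,5):W a6@(3,3):N a7@(1,0):W
t=3: a0@(2,5):W a1@(1,4):W a2@(3,4):N a3@(0,5):W a4@(1,5):W a5@(0,4):W a6@(2,3):N a7@(1,5):W
t=4: a0@(2,4):W a1@(1,3):W a2@(3,3):W a3@(0,4):W a4@(1,4):W a5@(0,3):W a6@(1,3):N a7@(1,4):W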